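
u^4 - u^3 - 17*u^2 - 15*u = u*(u - 5)*(u + 1)*(u + 3)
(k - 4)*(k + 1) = k^2 - 3*k - 4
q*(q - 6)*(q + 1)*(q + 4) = q^4 - q^3 - 26*q^2 - 24*q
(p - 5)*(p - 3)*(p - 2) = p^3 - 10*p^2 + 31*p - 30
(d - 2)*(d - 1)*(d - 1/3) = d^3 - 10*d^2/3 + 3*d - 2/3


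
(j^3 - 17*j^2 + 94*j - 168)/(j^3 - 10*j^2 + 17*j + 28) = (j - 6)/(j + 1)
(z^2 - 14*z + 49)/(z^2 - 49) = (z - 7)/(z + 7)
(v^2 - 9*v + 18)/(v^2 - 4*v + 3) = (v - 6)/(v - 1)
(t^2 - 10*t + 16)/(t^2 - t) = (t^2 - 10*t + 16)/(t*(t - 1))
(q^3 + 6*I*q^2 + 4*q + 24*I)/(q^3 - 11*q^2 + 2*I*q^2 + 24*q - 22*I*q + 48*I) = (q^2 + 4*I*q + 12)/(q^2 - 11*q + 24)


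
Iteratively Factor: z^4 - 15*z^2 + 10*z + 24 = (z + 1)*(z^3 - z^2 - 14*z + 24) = (z + 1)*(z + 4)*(z^2 - 5*z + 6) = (z - 2)*(z + 1)*(z + 4)*(z - 3)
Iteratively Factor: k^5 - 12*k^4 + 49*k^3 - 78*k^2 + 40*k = (k - 4)*(k^4 - 8*k^3 + 17*k^2 - 10*k) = (k - 4)*(k - 2)*(k^3 - 6*k^2 + 5*k) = (k - 5)*(k - 4)*(k - 2)*(k^2 - k) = k*(k - 5)*(k - 4)*(k - 2)*(k - 1)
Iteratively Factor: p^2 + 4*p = (p)*(p + 4)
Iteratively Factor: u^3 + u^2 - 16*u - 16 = (u - 4)*(u^2 + 5*u + 4) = (u - 4)*(u + 4)*(u + 1)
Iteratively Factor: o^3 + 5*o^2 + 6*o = (o + 3)*(o^2 + 2*o) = o*(o + 3)*(o + 2)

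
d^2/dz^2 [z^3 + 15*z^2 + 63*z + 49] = 6*z + 30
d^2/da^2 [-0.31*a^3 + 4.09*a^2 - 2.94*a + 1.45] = 8.18 - 1.86*a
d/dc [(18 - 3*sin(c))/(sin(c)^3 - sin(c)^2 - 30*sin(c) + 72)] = 3*(2*sin(c)^3 - 19*sin(c)^2 + 12*sin(c) + 108)*cos(c)/(sin(c)^3 - sin(c)^2 - 30*sin(c) + 72)^2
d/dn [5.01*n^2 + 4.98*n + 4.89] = 10.02*n + 4.98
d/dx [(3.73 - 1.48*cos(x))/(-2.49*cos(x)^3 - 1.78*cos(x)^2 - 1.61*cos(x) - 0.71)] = (7.3704*cos(x)^3 - 25.2287*cos(x)^2 - 13.2788*cos(x) - 7.0561)*sin(x)/(6.2001*cos(x)^6 + 8.8644*cos(x)^5 + 11.1862*cos(x)^4 + 9.2674*cos(x)^3 + 5.1197*cos(x)^2 + 2.2862*cos(x) + 0.5041)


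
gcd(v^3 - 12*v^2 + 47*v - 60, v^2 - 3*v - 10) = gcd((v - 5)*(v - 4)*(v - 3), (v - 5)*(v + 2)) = v - 5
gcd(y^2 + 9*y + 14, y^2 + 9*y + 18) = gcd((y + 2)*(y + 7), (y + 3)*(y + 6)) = 1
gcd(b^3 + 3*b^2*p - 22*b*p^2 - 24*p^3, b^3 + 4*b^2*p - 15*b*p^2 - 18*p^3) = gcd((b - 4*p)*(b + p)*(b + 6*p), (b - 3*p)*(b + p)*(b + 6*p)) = b^2 + 7*b*p + 6*p^2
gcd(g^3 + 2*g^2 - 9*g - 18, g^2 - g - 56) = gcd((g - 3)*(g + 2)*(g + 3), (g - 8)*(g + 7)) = 1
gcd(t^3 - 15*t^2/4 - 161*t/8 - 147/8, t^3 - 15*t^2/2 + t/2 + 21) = t^2 - 11*t/2 - 21/2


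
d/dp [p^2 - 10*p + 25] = 2*p - 10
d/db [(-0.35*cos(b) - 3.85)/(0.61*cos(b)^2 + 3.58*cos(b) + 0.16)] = (0.2135*sin(b)^2 - 4.697*cos(b) - 13.9405)*sin(b)/(0.61*cos(b)^2 + 3.58*cos(b) + 0.16)^2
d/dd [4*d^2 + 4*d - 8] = 8*d + 4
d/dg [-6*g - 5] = -6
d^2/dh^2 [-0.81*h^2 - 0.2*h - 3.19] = -1.62000000000000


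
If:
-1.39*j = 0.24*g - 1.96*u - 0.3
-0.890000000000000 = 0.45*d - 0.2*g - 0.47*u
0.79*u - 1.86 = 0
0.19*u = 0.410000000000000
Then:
No Solution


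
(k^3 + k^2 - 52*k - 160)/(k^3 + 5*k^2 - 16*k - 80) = (k - 8)/(k - 4)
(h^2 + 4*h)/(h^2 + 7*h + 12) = h/(h + 3)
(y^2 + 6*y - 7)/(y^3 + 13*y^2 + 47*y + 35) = (y - 1)/(y^2 + 6*y + 5)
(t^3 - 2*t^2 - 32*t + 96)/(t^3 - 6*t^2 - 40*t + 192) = (t - 4)/(t - 8)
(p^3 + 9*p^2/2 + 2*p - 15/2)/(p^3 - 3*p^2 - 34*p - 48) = (2*p^2 + 3*p - 5)/(2*(p^2 - 6*p - 16))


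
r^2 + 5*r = r*(r + 5)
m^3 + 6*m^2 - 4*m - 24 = (m - 2)*(m + 2)*(m + 6)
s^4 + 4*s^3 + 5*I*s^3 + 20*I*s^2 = s^2*(s + 4)*(s + 5*I)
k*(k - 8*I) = k^2 - 8*I*k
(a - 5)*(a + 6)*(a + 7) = a^3 + 8*a^2 - 23*a - 210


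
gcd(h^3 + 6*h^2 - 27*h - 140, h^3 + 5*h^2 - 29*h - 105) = h^2 + 2*h - 35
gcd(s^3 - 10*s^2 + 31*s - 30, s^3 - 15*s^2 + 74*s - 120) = s - 5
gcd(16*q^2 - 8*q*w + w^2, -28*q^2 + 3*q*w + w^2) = 4*q - w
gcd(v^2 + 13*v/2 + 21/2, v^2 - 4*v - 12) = 1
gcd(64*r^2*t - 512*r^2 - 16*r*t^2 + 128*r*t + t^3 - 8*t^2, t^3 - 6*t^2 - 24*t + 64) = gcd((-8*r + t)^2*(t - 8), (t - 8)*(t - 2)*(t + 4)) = t - 8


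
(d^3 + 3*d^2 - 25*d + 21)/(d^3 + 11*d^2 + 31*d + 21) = (d^2 - 4*d + 3)/(d^2 + 4*d + 3)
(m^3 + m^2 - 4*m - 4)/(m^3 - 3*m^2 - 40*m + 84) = (m^2 + 3*m + 2)/(m^2 - m - 42)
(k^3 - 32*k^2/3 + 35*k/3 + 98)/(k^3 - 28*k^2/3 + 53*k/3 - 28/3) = (3*k^2 - 11*k - 42)/(3*k^2 - 7*k + 4)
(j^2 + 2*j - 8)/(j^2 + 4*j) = (j - 2)/j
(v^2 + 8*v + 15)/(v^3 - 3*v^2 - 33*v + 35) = (v + 3)/(v^2 - 8*v + 7)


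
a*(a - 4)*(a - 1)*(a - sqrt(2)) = a^4 - 5*a^3 - sqrt(2)*a^3 + 4*a^2 + 5*sqrt(2)*a^2 - 4*sqrt(2)*a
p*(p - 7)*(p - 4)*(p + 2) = p^4 - 9*p^3 + 6*p^2 + 56*p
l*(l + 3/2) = l^2 + 3*l/2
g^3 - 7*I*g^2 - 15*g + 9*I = (g - 3*I)^2*(g - I)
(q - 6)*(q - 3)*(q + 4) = q^3 - 5*q^2 - 18*q + 72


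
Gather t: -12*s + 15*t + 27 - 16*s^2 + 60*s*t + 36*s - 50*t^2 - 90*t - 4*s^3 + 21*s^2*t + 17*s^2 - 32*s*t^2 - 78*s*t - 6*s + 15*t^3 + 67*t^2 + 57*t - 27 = -4*s^3 + s^2 + 18*s + 15*t^3 + t^2*(17 - 32*s) + t*(21*s^2 - 18*s - 18)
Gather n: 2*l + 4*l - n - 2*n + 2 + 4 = 6*l - 3*n + 6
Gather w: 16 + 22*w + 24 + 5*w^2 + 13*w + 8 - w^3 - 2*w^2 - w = -w^3 + 3*w^2 + 34*w + 48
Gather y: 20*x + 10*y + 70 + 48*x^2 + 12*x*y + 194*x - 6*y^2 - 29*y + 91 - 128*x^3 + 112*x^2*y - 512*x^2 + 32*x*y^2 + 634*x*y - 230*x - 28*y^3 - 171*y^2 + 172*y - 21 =-128*x^3 - 464*x^2 - 16*x - 28*y^3 + y^2*(32*x - 177) + y*(112*x^2 + 646*x + 153) + 140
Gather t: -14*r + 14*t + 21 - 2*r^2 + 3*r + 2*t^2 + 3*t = -2*r^2 - 11*r + 2*t^2 + 17*t + 21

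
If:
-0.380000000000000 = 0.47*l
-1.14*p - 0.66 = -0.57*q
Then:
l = -0.81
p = 0.5*q - 0.578947368421053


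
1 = 1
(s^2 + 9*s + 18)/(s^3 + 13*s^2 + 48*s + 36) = (s + 3)/(s^2 + 7*s + 6)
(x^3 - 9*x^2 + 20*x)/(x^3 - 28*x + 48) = x*(x - 5)/(x^2 + 4*x - 12)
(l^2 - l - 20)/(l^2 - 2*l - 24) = (l - 5)/(l - 6)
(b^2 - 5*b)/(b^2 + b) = (b - 5)/(b + 1)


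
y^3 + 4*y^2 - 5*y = y*(y - 1)*(y + 5)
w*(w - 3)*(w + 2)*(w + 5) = w^4 + 4*w^3 - 11*w^2 - 30*w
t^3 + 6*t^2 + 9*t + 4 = (t + 1)^2*(t + 4)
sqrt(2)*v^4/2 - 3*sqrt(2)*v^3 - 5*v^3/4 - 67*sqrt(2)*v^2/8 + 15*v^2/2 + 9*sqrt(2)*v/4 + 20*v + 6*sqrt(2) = (v/2 + 1)*(v - 8)*(v - 3*sqrt(2)/2)*(sqrt(2)*v + 1/2)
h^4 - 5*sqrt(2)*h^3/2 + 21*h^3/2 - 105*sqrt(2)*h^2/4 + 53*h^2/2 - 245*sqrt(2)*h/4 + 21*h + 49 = (h + 7/2)*(h + 7)*(h - 2*sqrt(2))*(h - sqrt(2)/2)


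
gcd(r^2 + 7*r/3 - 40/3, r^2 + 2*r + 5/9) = 1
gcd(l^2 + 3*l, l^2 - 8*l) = l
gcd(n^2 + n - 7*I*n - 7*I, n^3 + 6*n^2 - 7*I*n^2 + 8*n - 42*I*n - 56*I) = n - 7*I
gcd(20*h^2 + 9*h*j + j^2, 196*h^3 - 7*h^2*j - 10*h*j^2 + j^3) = 4*h + j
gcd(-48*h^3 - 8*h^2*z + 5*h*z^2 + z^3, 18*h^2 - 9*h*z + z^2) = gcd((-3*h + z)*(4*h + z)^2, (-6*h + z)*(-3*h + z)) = -3*h + z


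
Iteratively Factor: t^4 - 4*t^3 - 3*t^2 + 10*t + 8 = (t + 1)*(t^3 - 5*t^2 + 2*t + 8) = (t - 2)*(t + 1)*(t^2 - 3*t - 4) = (t - 2)*(t + 1)^2*(t - 4)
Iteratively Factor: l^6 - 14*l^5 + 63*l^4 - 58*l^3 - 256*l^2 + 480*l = (l)*(l^5 - 14*l^4 + 63*l^3 - 58*l^2 - 256*l + 480) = l*(l - 4)*(l^4 - 10*l^3 + 23*l^2 + 34*l - 120) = l*(l - 4)*(l + 2)*(l^3 - 12*l^2 + 47*l - 60) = l*(l - 4)^2*(l + 2)*(l^2 - 8*l + 15) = l*(l - 4)^2*(l - 3)*(l + 2)*(l - 5)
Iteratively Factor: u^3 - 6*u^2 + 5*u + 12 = (u - 3)*(u^2 - 3*u - 4) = (u - 4)*(u - 3)*(u + 1)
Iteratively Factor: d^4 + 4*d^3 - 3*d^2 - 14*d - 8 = (d + 4)*(d^3 - 3*d - 2) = (d - 2)*(d + 4)*(d^2 + 2*d + 1) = (d - 2)*(d + 1)*(d + 4)*(d + 1)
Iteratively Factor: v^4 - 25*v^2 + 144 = (v - 4)*(v^3 + 4*v^2 - 9*v - 36) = (v - 4)*(v + 4)*(v^2 - 9) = (v - 4)*(v + 3)*(v + 4)*(v - 3)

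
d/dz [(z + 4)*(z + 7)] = 2*z + 11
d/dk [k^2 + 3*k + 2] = 2*k + 3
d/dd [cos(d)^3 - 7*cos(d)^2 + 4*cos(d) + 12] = (-3*cos(d)^2 + 14*cos(d) - 4)*sin(d)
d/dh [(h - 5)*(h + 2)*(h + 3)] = 3*h^2 - 19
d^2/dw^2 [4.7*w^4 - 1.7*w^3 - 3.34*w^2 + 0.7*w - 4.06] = 56.4*w^2 - 10.2*w - 6.68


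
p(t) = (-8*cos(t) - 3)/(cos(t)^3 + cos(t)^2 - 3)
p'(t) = (3*sin(t)*cos(t)^2 + 2*sin(t)*cos(t))*(-8*cos(t) - 3)/(cos(t)^3 + cos(t)^2 - 3)^2 + 8*sin(t)/(cos(t)^3 + cos(t)^2 - 3)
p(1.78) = 0.45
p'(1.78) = -2.60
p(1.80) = 0.40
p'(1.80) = -2.59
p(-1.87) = 0.22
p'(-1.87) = 2.58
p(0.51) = 6.34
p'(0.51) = -10.41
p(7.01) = 4.44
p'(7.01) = -7.24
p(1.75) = 0.53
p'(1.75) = -2.60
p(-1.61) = 0.90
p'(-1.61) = 2.64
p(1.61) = 0.90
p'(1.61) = -2.64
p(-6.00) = 8.95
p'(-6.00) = -11.70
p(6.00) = 8.95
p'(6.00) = 11.70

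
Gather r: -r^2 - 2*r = -r^2 - 2*r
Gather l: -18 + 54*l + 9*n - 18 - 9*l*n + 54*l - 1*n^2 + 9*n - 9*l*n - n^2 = l*(108 - 18*n) - 2*n^2 + 18*n - 36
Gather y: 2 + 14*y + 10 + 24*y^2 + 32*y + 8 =24*y^2 + 46*y + 20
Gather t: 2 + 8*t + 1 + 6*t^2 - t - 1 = 6*t^2 + 7*t + 2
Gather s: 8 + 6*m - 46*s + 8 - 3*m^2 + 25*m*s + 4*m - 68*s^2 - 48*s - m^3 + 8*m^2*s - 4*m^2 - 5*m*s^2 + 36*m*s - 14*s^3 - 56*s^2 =-m^3 - 7*m^2 + 10*m - 14*s^3 + s^2*(-5*m - 124) + s*(8*m^2 + 61*m - 94) + 16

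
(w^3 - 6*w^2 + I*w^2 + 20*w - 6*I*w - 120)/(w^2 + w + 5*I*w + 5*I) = (w^2 + w*(-6 - 4*I) + 24*I)/(w + 1)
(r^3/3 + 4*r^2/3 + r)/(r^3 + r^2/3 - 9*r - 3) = r*(r + 1)/(3*r^2 - 8*r - 3)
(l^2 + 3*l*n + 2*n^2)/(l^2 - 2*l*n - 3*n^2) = (l + 2*n)/(l - 3*n)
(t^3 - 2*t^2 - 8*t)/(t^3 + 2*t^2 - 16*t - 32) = t/(t + 4)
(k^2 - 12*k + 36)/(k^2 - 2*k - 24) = (k - 6)/(k + 4)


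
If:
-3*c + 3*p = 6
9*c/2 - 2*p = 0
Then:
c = 8/5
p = 18/5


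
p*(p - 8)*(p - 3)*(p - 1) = p^4 - 12*p^3 + 35*p^2 - 24*p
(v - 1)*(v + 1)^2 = v^3 + v^2 - v - 1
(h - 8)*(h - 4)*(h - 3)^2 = h^4 - 18*h^3 + 113*h^2 - 300*h + 288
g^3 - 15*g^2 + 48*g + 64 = (g - 8)^2*(g + 1)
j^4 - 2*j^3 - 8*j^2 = j^2*(j - 4)*(j + 2)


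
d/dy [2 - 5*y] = -5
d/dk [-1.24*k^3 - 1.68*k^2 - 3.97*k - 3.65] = -3.72*k^2 - 3.36*k - 3.97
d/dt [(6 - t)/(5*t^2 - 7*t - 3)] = (-5*t^2 + 7*t + (t - 6)*(10*t - 7) + 3)/(-5*t^2 + 7*t + 3)^2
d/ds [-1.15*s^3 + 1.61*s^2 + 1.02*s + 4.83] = -3.45*s^2 + 3.22*s + 1.02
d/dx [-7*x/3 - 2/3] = -7/3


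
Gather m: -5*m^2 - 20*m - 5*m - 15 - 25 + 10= -5*m^2 - 25*m - 30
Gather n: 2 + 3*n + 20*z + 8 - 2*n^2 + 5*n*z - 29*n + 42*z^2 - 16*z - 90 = -2*n^2 + n*(5*z - 26) + 42*z^2 + 4*z - 80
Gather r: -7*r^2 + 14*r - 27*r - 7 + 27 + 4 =-7*r^2 - 13*r + 24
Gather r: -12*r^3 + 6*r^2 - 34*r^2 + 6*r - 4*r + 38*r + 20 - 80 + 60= -12*r^3 - 28*r^2 + 40*r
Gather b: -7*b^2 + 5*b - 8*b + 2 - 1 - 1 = -7*b^2 - 3*b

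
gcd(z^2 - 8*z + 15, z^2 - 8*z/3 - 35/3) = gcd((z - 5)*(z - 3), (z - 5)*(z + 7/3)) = z - 5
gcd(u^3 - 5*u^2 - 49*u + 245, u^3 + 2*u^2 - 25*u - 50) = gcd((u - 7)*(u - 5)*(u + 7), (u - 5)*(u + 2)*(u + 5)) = u - 5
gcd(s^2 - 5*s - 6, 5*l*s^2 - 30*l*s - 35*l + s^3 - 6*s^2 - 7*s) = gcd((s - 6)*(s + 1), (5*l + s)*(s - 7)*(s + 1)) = s + 1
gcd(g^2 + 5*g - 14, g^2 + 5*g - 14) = g^2 + 5*g - 14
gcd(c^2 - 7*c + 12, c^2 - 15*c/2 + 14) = c - 4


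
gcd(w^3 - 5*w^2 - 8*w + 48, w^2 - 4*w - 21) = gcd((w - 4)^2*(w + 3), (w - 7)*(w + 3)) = w + 3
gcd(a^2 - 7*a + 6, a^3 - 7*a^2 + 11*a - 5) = a - 1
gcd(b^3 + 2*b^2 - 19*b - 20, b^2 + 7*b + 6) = b + 1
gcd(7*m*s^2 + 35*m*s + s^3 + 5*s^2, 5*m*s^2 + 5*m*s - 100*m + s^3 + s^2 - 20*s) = s + 5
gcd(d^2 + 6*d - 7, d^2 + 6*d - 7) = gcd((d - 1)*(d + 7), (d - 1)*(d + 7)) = d^2 + 6*d - 7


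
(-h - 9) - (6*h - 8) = -7*h - 1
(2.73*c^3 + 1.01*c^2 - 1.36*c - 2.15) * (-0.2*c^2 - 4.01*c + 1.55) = -0.546*c^5 - 11.1493*c^4 + 0.453400000000001*c^3 + 7.4491*c^2 + 6.5135*c - 3.3325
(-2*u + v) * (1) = -2*u + v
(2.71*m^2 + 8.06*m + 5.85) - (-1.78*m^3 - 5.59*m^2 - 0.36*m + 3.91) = 1.78*m^3 + 8.3*m^2 + 8.42*m + 1.94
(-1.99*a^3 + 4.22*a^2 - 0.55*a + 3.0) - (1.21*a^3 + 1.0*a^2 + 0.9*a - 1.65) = -3.2*a^3 + 3.22*a^2 - 1.45*a + 4.65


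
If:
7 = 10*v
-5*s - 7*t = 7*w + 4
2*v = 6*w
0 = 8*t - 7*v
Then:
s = -2381/1200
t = 49/80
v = 7/10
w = 7/30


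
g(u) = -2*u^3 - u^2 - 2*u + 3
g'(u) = -6*u^2 - 2*u - 2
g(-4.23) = 144.94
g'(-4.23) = -100.90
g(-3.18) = 63.56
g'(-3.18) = -56.31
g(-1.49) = 10.38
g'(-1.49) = -12.34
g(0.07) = 2.85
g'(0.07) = -2.17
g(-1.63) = 12.26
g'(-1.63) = -14.68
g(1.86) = -17.05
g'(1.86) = -26.48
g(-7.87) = 931.69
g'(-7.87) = -357.88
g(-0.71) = 4.63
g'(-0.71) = -3.60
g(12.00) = -3621.00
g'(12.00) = -890.00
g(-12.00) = 3339.00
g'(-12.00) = -842.00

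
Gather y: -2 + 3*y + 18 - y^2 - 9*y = -y^2 - 6*y + 16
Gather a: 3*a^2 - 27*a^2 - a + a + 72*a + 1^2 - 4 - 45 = -24*a^2 + 72*a - 48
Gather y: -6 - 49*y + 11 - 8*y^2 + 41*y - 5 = -8*y^2 - 8*y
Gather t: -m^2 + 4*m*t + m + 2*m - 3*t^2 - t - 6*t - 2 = -m^2 + 3*m - 3*t^2 + t*(4*m - 7) - 2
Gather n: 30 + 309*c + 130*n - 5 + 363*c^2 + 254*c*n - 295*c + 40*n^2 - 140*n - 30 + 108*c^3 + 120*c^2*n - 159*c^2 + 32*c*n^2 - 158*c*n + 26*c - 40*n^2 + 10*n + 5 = 108*c^3 + 204*c^2 + 32*c*n^2 + 40*c + n*(120*c^2 + 96*c)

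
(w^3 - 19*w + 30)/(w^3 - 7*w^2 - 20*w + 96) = (w^2 + 3*w - 10)/(w^2 - 4*w - 32)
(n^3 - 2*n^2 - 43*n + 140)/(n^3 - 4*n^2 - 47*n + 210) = (n - 4)/(n - 6)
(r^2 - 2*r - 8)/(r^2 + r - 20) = (r + 2)/(r + 5)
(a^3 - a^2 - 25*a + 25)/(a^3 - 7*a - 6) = (-a^3 + a^2 + 25*a - 25)/(-a^3 + 7*a + 6)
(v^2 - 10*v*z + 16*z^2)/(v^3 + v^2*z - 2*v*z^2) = (v^2 - 10*v*z + 16*z^2)/(v*(v^2 + v*z - 2*z^2))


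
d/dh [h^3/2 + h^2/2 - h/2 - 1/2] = 3*h^2/2 + h - 1/2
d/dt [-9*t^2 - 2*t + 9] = -18*t - 2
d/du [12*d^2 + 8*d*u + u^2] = 8*d + 2*u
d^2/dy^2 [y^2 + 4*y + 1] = 2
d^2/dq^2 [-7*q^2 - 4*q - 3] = -14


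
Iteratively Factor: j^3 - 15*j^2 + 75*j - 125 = (j - 5)*(j^2 - 10*j + 25) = (j - 5)^2*(j - 5)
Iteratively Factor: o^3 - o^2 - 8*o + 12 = (o - 2)*(o^2 + o - 6) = (o - 2)*(o + 3)*(o - 2)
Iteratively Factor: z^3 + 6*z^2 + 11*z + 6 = (z + 3)*(z^2 + 3*z + 2) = (z + 1)*(z + 3)*(z + 2)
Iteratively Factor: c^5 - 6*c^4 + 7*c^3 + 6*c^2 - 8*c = (c - 1)*(c^4 - 5*c^3 + 2*c^2 + 8*c) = (c - 1)*(c + 1)*(c^3 - 6*c^2 + 8*c) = (c - 4)*(c - 1)*(c + 1)*(c^2 - 2*c) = c*(c - 4)*(c - 1)*(c + 1)*(c - 2)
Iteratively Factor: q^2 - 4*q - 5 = (q - 5)*(q + 1)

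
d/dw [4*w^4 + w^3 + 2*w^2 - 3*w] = 16*w^3 + 3*w^2 + 4*w - 3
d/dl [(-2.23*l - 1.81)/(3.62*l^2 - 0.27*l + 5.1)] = (8.0726*l^2 + 13.1044*l - 11.8617)/(13.1044*l^4 - 1.9548*l^3 + 36.9969*l^2 - 2.754*l + 26.01)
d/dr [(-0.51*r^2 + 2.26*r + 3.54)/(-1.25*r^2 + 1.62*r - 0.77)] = (1.9988*r^2 + 9.6354*r - 7.475)/(1.5625*r^4 - 4.05*r^3 + 4.5494*r^2 - 2.4948*r + 0.5929)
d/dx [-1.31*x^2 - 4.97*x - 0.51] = -2.62*x - 4.97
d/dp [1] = 0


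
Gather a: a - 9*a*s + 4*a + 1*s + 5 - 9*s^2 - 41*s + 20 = a*(5 - 9*s) - 9*s^2 - 40*s + 25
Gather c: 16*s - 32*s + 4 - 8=-16*s - 4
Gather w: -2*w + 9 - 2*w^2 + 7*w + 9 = -2*w^2 + 5*w + 18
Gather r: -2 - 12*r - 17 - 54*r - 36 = -66*r - 55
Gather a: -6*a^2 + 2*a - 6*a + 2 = -6*a^2 - 4*a + 2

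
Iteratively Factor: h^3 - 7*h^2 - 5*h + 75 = (h + 3)*(h^2 - 10*h + 25) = (h - 5)*(h + 3)*(h - 5)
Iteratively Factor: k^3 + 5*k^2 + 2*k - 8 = (k - 1)*(k^2 + 6*k + 8) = (k - 1)*(k + 2)*(k + 4)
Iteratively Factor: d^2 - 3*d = (d - 3)*(d)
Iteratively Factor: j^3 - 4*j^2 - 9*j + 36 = (j - 4)*(j^2 - 9) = (j - 4)*(j + 3)*(j - 3)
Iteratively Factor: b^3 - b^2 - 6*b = (b + 2)*(b^2 - 3*b) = (b - 3)*(b + 2)*(b)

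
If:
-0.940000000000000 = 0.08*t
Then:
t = -11.75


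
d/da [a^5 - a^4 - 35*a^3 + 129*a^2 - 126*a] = 5*a^4 - 4*a^3 - 105*a^2 + 258*a - 126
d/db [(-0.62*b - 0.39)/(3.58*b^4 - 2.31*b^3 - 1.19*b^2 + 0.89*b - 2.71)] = (6.6588*b^4 + 2.7204*b^3 - 3.4405*b^2 - 0.9282*b + 2.0273)/(12.8164*b^8 - 16.5396*b^7 - 3.1843*b^6 + 11.8702*b^5 - 22.0993*b^4 + 10.402*b^3 + 7.2419*b^2 - 4.8238*b + 7.3441)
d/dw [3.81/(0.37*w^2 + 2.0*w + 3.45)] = (-2.8194*w - 7.62)/(0.37*w^2 + 2.0*w + 3.45)^2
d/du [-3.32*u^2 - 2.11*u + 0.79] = -6.64*u - 2.11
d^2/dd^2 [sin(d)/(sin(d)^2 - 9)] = -(sin(d)^4 + 52*sin(d)^2 + 27)*sin(d)/((sin(d) - 3)^3*(sin(d) + 3)^3)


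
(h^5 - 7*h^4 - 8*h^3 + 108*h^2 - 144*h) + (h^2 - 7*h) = h^5 - 7*h^4 - 8*h^3 + 109*h^2 - 151*h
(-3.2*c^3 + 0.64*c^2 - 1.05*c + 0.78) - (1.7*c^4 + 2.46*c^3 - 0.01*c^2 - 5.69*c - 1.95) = -1.7*c^4 - 5.66*c^3 + 0.65*c^2 + 4.64*c + 2.73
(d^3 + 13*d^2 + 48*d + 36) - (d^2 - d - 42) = d^3 + 12*d^2 + 49*d + 78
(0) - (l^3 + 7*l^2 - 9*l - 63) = -l^3 - 7*l^2 + 9*l + 63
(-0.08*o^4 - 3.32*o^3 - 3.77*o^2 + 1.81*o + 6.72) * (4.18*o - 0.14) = -0.3344*o^5 - 13.8664*o^4 - 15.2938*o^3 + 8.0936*o^2 + 27.8362*o - 0.9408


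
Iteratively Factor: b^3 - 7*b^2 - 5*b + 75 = (b - 5)*(b^2 - 2*b - 15) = (b - 5)*(b + 3)*(b - 5)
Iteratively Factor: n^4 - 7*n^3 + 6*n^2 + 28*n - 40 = (n - 5)*(n^3 - 2*n^2 - 4*n + 8) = (n - 5)*(n + 2)*(n^2 - 4*n + 4) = (n - 5)*(n - 2)*(n + 2)*(n - 2)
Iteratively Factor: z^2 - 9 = (z - 3)*(z + 3)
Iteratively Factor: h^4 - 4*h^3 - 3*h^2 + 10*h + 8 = (h + 1)*(h^3 - 5*h^2 + 2*h + 8) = (h - 2)*(h + 1)*(h^2 - 3*h - 4) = (h - 2)*(h + 1)^2*(h - 4)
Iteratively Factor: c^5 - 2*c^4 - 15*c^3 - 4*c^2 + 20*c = (c + 2)*(c^4 - 4*c^3 - 7*c^2 + 10*c) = (c + 2)^2*(c^3 - 6*c^2 + 5*c) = (c - 5)*(c + 2)^2*(c^2 - c) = (c - 5)*(c - 1)*(c + 2)^2*(c)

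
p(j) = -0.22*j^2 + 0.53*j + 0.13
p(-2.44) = -2.47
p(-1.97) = -1.77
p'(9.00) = -3.43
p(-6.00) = -10.97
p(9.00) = -12.92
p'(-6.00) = 3.17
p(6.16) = -4.95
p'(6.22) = -2.21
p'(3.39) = -0.96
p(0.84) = 0.42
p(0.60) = 0.37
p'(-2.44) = 1.60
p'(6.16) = -2.18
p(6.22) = -5.08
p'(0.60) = 0.27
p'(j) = 0.53 - 0.44*j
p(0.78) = 0.41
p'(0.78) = 0.19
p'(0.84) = 0.16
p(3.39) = -0.60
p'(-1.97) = 1.40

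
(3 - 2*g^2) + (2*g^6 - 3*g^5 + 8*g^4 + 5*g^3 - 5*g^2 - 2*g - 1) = 2*g^6 - 3*g^5 + 8*g^4 + 5*g^3 - 7*g^2 - 2*g + 2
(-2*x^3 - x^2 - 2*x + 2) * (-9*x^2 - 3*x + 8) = 18*x^5 + 15*x^4 + 5*x^3 - 20*x^2 - 22*x + 16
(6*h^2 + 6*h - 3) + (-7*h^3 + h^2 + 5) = -7*h^3 + 7*h^2 + 6*h + 2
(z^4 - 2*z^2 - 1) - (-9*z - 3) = z^4 - 2*z^2 + 9*z + 2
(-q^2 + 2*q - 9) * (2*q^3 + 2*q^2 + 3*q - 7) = -2*q^5 + 2*q^4 - 17*q^3 - 5*q^2 - 41*q + 63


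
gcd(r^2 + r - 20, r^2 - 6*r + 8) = r - 4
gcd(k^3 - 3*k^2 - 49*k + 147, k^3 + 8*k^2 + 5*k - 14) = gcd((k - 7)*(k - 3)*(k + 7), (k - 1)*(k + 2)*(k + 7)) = k + 7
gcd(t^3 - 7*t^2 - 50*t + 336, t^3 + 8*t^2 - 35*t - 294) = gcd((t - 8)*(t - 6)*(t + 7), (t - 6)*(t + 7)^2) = t^2 + t - 42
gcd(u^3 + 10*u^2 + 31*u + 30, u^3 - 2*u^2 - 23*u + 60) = u + 5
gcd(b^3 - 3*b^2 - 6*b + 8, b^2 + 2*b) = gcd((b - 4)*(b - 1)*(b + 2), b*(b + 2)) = b + 2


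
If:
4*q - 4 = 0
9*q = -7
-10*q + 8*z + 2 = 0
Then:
No Solution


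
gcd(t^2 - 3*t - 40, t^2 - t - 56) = t - 8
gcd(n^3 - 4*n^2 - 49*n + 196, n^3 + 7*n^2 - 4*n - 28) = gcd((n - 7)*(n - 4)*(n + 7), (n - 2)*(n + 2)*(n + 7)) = n + 7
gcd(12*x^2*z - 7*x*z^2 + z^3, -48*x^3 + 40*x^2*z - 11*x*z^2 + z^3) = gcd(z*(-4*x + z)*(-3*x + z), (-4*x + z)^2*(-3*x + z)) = 12*x^2 - 7*x*z + z^2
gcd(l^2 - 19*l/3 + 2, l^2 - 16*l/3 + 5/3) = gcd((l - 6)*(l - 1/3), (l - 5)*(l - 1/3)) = l - 1/3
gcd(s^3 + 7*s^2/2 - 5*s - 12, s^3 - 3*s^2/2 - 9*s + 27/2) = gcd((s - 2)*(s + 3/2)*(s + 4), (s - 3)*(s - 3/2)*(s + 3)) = 1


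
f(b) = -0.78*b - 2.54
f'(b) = -0.780000000000000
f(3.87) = -5.56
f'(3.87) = -0.78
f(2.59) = -4.56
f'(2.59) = -0.78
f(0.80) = -3.16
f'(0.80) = -0.78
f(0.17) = -2.67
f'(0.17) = -0.78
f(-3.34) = 0.07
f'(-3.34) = -0.78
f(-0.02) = -2.52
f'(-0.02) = -0.78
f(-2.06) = -0.93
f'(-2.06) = -0.78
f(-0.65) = -2.03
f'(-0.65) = -0.78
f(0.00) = -2.54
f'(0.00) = -0.78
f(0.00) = -2.54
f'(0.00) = -0.78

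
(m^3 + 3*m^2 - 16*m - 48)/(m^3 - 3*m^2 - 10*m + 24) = (m + 4)/(m - 2)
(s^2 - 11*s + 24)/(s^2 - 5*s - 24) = (s - 3)/(s + 3)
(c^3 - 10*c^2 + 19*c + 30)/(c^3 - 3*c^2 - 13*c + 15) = (c^2 - 5*c - 6)/(c^2 + 2*c - 3)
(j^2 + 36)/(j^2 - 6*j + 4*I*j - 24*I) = (j^2 + 36)/(j^2 + j*(-6 + 4*I) - 24*I)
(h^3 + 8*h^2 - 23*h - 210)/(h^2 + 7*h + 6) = (h^2 + 2*h - 35)/(h + 1)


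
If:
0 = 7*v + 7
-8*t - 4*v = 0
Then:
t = 1/2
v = -1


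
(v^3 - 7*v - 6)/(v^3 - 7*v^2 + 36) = (v + 1)/(v - 6)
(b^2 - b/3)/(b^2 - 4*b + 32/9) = 3*b*(3*b - 1)/(9*b^2 - 36*b + 32)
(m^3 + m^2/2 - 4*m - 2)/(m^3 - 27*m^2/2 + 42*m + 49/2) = (m^2 - 4)/(m^2 - 14*m + 49)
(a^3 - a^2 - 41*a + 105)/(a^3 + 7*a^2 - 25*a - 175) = (a - 3)/(a + 5)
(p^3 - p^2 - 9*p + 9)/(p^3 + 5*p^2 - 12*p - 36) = (p^2 + 2*p - 3)/(p^2 + 8*p + 12)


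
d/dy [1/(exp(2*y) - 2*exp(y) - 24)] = 2*(1 - exp(y))*exp(y)/(-exp(2*y) + 2*exp(y) + 24)^2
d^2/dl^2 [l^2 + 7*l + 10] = 2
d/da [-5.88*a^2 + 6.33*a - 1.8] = 6.33 - 11.76*a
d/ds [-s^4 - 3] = -4*s^3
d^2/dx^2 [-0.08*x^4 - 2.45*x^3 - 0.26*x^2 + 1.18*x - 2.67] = -0.96*x^2 - 14.7*x - 0.52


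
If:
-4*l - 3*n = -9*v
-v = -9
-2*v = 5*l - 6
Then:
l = -12/5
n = 151/5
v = 9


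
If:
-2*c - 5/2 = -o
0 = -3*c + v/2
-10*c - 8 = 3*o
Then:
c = -31/32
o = 9/16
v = -93/16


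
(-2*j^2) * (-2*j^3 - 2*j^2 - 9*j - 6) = 4*j^5 + 4*j^4 + 18*j^3 + 12*j^2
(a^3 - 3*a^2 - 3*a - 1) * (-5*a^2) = -5*a^5 + 15*a^4 + 15*a^3 + 5*a^2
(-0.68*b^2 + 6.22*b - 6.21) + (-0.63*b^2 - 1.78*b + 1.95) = -1.31*b^2 + 4.44*b - 4.26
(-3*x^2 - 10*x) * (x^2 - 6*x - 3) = -3*x^4 + 8*x^3 + 69*x^2 + 30*x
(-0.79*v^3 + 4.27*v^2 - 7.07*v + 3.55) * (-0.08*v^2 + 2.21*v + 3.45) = 0.0632*v^5 - 2.0875*v^4 + 7.2768*v^3 - 1.1772*v^2 - 16.546*v + 12.2475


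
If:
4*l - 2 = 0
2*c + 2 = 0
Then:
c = -1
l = 1/2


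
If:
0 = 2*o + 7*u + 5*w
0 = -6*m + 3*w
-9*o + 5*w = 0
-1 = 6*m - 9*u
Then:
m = -7/152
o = -35/684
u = 55/684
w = -7/76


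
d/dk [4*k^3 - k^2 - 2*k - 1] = 12*k^2 - 2*k - 2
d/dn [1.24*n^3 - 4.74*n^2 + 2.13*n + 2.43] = 3.72*n^2 - 9.48*n + 2.13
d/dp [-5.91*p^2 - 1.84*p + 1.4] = -11.82*p - 1.84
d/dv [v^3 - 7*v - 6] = 3*v^2 - 7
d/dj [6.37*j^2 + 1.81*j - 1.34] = 12.74*j + 1.81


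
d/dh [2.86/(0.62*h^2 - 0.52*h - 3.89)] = (1.4872 - 3.5464*h)/(-0.62*h^2 + 0.52*h + 3.89)^2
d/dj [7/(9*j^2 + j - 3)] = 7*(-18*j - 1)/(9*j^2 + j - 3)^2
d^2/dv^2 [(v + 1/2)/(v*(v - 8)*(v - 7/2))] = 2*(24*v^5 - 252*v^4 + 466*v^3 + 1923*v^2 - 3864*v + 3136)/(v^3*(8*v^6 - 276*v^5 + 3846*v^4 - 27623*v^3 + 107688*v^2 - 216384*v + 175616))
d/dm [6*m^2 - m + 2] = 12*m - 1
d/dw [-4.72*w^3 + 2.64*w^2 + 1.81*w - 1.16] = -14.16*w^2 + 5.28*w + 1.81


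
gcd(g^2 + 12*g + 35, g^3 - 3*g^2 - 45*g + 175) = g + 7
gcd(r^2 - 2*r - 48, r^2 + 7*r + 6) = r + 6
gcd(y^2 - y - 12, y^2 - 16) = y - 4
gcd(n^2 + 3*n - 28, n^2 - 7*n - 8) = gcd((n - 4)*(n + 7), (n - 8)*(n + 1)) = 1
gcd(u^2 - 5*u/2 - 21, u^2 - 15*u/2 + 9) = u - 6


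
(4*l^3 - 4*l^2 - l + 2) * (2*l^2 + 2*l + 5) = 8*l^5 + 10*l^3 - 18*l^2 - l + 10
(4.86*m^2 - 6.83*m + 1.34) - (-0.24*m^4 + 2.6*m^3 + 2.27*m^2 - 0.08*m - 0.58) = 0.24*m^4 - 2.6*m^3 + 2.59*m^2 - 6.75*m + 1.92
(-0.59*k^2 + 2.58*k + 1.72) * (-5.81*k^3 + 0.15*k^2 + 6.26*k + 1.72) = 3.4279*k^5 - 15.0783*k^4 - 13.2996*k^3 + 15.394*k^2 + 15.2048*k + 2.9584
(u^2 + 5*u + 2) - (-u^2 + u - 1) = 2*u^2 + 4*u + 3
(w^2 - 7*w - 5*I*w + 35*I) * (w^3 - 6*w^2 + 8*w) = w^5 - 13*w^4 - 5*I*w^4 + 50*w^3 + 65*I*w^3 - 56*w^2 - 250*I*w^2 + 280*I*w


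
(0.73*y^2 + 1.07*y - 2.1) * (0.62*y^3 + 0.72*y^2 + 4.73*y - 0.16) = 0.4526*y^5 + 1.189*y^4 + 2.9213*y^3 + 3.4323*y^2 - 10.1042*y + 0.336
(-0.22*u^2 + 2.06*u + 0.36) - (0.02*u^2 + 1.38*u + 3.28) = -0.24*u^2 + 0.68*u - 2.92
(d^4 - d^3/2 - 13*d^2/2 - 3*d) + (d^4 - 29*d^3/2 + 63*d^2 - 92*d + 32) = 2*d^4 - 15*d^3 + 113*d^2/2 - 95*d + 32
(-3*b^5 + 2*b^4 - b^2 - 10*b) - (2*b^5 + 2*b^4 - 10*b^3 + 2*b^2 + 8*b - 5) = -5*b^5 + 10*b^3 - 3*b^2 - 18*b + 5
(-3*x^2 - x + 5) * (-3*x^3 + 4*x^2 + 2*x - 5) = 9*x^5 - 9*x^4 - 25*x^3 + 33*x^2 + 15*x - 25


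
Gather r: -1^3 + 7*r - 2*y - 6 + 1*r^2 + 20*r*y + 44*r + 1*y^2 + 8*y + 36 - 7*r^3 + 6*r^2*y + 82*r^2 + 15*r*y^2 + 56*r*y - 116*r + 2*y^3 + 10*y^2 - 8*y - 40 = -7*r^3 + r^2*(6*y + 83) + r*(15*y^2 + 76*y - 65) + 2*y^3 + 11*y^2 - 2*y - 11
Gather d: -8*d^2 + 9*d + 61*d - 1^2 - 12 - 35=-8*d^2 + 70*d - 48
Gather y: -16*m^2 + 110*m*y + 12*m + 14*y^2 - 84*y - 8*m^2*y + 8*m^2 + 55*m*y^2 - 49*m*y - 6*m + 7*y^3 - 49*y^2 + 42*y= -8*m^2 + 6*m + 7*y^3 + y^2*(55*m - 35) + y*(-8*m^2 + 61*m - 42)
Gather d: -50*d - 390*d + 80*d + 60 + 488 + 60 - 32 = 576 - 360*d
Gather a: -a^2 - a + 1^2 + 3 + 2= -a^2 - a + 6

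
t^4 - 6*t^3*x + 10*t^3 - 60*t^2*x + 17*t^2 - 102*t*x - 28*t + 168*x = (t - 1)*(t + 4)*(t + 7)*(t - 6*x)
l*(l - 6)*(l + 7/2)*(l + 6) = l^4 + 7*l^3/2 - 36*l^2 - 126*l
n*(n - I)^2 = n^3 - 2*I*n^2 - n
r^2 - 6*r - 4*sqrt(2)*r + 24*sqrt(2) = (r - 6)*(r - 4*sqrt(2))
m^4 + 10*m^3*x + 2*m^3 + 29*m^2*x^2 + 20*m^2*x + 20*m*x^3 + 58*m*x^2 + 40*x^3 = (m + 2)*(m + x)*(m + 4*x)*(m + 5*x)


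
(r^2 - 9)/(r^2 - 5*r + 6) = (r + 3)/(r - 2)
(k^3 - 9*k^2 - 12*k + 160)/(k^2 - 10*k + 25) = (k^2 - 4*k - 32)/(k - 5)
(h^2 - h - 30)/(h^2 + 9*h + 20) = (h - 6)/(h + 4)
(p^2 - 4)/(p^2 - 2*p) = (p + 2)/p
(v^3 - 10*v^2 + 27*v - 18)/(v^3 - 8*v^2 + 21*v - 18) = (v^2 - 7*v + 6)/(v^2 - 5*v + 6)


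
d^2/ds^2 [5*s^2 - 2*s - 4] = 10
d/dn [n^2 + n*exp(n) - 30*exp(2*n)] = n*exp(n) + 2*n - 60*exp(2*n) + exp(n)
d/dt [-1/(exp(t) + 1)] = 1/(4*cosh(t/2)^2)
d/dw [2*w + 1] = 2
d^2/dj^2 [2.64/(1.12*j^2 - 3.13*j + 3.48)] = (-6.623232*j^2 + 18.509568*j + 2.64*(2.24*j - 3.13)*(4.48*j - 6.26) - 20.579328)/(1.12*j^2 - 3.13*j + 3.48)^3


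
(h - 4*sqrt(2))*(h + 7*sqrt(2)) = h^2 + 3*sqrt(2)*h - 56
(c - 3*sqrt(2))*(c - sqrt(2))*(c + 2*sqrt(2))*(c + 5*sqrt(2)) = c^4 + 3*sqrt(2)*c^3 - 30*c^2 - 38*sqrt(2)*c + 120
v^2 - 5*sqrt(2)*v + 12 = (v - 3*sqrt(2))*(v - 2*sqrt(2))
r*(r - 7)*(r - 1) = r^3 - 8*r^2 + 7*r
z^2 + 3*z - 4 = (z - 1)*(z + 4)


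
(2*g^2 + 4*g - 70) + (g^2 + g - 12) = 3*g^2 + 5*g - 82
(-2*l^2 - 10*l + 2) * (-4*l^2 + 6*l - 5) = 8*l^4 + 28*l^3 - 58*l^2 + 62*l - 10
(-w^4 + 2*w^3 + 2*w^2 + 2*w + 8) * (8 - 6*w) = 6*w^5 - 20*w^4 + 4*w^3 + 4*w^2 - 32*w + 64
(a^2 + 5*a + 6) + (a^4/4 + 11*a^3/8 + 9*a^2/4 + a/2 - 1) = a^4/4 + 11*a^3/8 + 13*a^2/4 + 11*a/2 + 5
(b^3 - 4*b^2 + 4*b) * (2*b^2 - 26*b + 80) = 2*b^5 - 34*b^4 + 192*b^3 - 424*b^2 + 320*b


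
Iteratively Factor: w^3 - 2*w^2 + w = (w)*(w^2 - 2*w + 1) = w*(w - 1)*(w - 1)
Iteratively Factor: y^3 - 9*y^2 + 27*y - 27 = (y - 3)*(y^2 - 6*y + 9) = (y - 3)^2*(y - 3)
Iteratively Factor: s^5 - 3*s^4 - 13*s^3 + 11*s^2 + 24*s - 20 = (s - 1)*(s^4 - 2*s^3 - 15*s^2 - 4*s + 20) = (s - 1)*(s + 2)*(s^3 - 4*s^2 - 7*s + 10) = (s - 1)*(s + 2)^2*(s^2 - 6*s + 5) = (s - 1)^2*(s + 2)^2*(s - 5)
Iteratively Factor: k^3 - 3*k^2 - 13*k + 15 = (k + 3)*(k^2 - 6*k + 5) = (k - 5)*(k + 3)*(k - 1)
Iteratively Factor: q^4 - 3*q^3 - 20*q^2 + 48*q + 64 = (q + 1)*(q^3 - 4*q^2 - 16*q + 64) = (q + 1)*(q + 4)*(q^2 - 8*q + 16) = (q - 4)*(q + 1)*(q + 4)*(q - 4)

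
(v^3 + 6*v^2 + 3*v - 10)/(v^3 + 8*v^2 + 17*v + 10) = (v - 1)/(v + 1)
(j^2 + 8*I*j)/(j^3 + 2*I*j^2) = (j + 8*I)/(j*(j + 2*I))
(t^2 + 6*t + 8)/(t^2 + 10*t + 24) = (t + 2)/(t + 6)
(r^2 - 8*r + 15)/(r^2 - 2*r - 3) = (r - 5)/(r + 1)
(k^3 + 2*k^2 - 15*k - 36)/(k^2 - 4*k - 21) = (k^2 - k - 12)/(k - 7)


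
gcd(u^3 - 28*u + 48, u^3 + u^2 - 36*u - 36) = u + 6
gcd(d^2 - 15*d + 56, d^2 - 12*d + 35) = d - 7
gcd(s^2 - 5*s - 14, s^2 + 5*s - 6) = 1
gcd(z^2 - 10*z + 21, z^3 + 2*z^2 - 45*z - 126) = z - 7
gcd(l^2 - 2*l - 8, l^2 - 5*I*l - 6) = 1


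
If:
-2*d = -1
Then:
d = 1/2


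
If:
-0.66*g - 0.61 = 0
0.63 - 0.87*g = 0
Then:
No Solution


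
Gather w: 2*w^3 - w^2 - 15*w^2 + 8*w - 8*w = 2*w^3 - 16*w^2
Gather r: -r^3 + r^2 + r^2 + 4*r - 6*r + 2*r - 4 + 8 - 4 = -r^3 + 2*r^2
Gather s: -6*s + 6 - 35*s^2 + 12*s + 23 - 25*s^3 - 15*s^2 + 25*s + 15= -25*s^3 - 50*s^2 + 31*s + 44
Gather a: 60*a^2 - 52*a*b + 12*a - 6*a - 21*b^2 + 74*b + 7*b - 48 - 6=60*a^2 + a*(6 - 52*b) - 21*b^2 + 81*b - 54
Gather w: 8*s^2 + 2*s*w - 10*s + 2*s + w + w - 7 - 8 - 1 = 8*s^2 - 8*s + w*(2*s + 2) - 16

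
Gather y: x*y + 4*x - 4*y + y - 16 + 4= 4*x + y*(x - 3) - 12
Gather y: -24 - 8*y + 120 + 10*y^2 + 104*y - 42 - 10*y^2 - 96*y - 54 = 0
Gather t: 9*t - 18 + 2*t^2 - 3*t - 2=2*t^2 + 6*t - 20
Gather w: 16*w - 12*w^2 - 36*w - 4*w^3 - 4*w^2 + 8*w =-4*w^3 - 16*w^2 - 12*w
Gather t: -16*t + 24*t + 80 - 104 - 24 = 8*t - 48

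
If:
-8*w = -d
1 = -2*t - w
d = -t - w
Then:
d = 8/17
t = -9/17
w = 1/17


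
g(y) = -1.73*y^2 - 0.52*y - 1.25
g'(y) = -3.46*y - 0.52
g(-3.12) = -16.47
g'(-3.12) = 10.28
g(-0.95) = -2.32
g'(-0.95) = 2.77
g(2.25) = -11.18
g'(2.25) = -8.30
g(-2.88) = -14.10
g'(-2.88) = 9.44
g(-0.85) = -2.06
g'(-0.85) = 2.42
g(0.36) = -1.66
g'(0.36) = -1.77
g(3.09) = -19.38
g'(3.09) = -11.21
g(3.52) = -24.52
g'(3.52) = -12.70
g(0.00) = -1.25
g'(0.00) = -0.52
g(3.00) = -18.38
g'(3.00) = -10.90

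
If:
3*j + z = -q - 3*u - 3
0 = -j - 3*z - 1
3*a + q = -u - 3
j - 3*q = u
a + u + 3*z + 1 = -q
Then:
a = -43/46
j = -26/23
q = -43/92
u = 25/92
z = 1/23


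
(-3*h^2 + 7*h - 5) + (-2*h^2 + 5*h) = -5*h^2 + 12*h - 5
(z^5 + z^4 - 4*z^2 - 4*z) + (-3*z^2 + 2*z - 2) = z^5 + z^4 - 7*z^2 - 2*z - 2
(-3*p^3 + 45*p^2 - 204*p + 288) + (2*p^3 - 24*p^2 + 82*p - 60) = -p^3 + 21*p^2 - 122*p + 228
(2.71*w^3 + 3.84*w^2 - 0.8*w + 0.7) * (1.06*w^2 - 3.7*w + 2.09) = 2.8726*w^5 - 5.9566*w^4 - 9.3921*w^3 + 11.7276*w^2 - 4.262*w + 1.463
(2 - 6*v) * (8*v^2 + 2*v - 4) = -48*v^3 + 4*v^2 + 28*v - 8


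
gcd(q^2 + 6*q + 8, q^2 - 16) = q + 4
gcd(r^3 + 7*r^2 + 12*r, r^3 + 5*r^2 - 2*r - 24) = r^2 + 7*r + 12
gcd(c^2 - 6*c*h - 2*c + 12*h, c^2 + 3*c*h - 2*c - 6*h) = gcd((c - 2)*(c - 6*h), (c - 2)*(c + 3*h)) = c - 2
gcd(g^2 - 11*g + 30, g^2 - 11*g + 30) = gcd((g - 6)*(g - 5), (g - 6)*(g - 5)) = g^2 - 11*g + 30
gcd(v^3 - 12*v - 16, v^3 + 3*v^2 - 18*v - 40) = v^2 - 2*v - 8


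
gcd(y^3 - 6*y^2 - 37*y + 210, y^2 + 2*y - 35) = y - 5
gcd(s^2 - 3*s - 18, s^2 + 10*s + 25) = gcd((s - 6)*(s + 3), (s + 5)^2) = 1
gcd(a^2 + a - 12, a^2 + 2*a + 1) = 1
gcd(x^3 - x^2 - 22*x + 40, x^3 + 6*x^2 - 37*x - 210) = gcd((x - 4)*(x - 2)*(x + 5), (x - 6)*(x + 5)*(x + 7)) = x + 5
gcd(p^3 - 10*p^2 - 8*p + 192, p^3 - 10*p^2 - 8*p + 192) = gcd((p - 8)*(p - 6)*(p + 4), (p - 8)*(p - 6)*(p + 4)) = p^3 - 10*p^2 - 8*p + 192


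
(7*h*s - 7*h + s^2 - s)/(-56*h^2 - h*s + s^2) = (s - 1)/(-8*h + s)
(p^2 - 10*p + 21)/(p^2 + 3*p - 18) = (p - 7)/(p + 6)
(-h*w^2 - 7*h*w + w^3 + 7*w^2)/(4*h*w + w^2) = (-h*w - 7*h + w^2 + 7*w)/(4*h + w)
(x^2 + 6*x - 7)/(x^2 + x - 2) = (x + 7)/(x + 2)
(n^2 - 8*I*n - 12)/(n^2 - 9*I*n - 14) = (n - 6*I)/(n - 7*I)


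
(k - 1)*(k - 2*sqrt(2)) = k^2 - 2*sqrt(2)*k - k + 2*sqrt(2)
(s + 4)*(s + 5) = s^2 + 9*s + 20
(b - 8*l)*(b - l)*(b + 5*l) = b^3 - 4*b^2*l - 37*b*l^2 + 40*l^3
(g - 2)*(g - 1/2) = g^2 - 5*g/2 + 1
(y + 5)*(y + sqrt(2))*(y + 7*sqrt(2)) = y^3 + 5*y^2 + 8*sqrt(2)*y^2 + 14*y + 40*sqrt(2)*y + 70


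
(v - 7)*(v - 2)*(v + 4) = v^3 - 5*v^2 - 22*v + 56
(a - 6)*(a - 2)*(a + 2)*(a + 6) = a^4 - 40*a^2 + 144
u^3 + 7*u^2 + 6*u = u*(u + 1)*(u + 6)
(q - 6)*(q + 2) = q^2 - 4*q - 12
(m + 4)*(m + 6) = m^2 + 10*m + 24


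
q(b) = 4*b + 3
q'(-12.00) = 4.00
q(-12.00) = -45.00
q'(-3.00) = 4.00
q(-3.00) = -9.00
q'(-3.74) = 4.00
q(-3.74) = -11.96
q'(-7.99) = 4.00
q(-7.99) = -28.96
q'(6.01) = 4.00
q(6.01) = 27.04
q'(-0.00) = 4.00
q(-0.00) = 3.00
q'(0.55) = 4.00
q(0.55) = 5.20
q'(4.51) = 4.00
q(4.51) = 21.04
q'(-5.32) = 4.00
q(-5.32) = -18.28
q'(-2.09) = 4.00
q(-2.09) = -5.36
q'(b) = 4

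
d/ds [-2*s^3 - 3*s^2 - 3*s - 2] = -6*s^2 - 6*s - 3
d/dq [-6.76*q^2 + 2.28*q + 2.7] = 2.28 - 13.52*q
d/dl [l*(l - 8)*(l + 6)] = 3*l^2 - 4*l - 48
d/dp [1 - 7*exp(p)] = -7*exp(p)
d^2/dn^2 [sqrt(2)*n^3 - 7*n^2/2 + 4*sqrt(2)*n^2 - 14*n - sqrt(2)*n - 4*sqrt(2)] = 6*sqrt(2)*n - 7 + 8*sqrt(2)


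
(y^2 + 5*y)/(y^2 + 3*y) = (y + 5)/(y + 3)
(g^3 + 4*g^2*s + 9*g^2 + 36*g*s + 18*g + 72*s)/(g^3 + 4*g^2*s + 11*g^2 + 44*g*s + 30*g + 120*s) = (g + 3)/(g + 5)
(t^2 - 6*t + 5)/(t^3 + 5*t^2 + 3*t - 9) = (t - 5)/(t^2 + 6*t + 9)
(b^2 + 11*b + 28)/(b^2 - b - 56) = (b + 4)/(b - 8)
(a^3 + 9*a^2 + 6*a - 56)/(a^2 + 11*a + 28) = a - 2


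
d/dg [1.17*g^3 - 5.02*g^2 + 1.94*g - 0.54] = 3.51*g^2 - 10.04*g + 1.94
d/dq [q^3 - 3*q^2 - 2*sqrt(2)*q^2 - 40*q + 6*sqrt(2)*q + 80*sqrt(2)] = 3*q^2 - 6*q - 4*sqrt(2)*q - 40 + 6*sqrt(2)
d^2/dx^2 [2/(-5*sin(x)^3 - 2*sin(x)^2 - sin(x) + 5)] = 2*(225*sin(x)^6 + 110*sin(x)^5 - 274*sin(x)^4 + 71*sin(x)^3 - 13*sin(x)^2 - 157*sin(x) - 22)/(5*sin(x)^3 + 2*sin(x)^2 + sin(x) - 5)^3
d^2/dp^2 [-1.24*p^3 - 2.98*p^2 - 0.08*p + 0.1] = -7.44*p - 5.96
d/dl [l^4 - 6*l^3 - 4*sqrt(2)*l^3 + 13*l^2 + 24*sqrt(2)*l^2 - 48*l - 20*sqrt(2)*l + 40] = 4*l^3 - 18*l^2 - 12*sqrt(2)*l^2 + 26*l + 48*sqrt(2)*l - 48 - 20*sqrt(2)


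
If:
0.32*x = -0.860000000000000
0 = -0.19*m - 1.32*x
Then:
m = 18.67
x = -2.69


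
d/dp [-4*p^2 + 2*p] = 2 - 8*p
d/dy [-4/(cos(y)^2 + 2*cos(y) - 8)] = -8*(cos(y) + 1)*sin(y)/(cos(y)^2 + 2*cos(y) - 8)^2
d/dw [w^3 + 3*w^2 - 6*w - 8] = 3*w^2 + 6*w - 6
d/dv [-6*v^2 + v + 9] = 1 - 12*v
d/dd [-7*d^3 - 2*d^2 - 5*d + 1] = -21*d^2 - 4*d - 5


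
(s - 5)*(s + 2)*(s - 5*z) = s^3 - 5*s^2*z - 3*s^2 + 15*s*z - 10*s + 50*z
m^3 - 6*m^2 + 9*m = m*(m - 3)^2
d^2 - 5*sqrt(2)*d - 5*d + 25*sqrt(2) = (d - 5)*(d - 5*sqrt(2))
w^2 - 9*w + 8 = (w - 8)*(w - 1)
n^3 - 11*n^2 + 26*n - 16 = (n - 8)*(n - 2)*(n - 1)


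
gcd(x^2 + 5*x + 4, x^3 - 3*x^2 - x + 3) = x + 1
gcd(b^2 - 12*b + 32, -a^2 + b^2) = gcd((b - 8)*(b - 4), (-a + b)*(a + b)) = 1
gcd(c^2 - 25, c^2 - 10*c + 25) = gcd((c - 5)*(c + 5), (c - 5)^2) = c - 5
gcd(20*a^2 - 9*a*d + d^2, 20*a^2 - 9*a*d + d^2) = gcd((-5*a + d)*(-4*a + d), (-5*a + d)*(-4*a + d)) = 20*a^2 - 9*a*d + d^2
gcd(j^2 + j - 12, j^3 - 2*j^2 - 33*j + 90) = j - 3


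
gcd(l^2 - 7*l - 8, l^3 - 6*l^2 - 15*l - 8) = l^2 - 7*l - 8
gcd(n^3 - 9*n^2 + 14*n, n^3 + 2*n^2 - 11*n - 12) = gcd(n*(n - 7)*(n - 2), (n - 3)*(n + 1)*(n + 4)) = 1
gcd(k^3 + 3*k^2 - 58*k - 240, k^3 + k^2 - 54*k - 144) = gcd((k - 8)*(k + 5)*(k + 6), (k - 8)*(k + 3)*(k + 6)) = k^2 - 2*k - 48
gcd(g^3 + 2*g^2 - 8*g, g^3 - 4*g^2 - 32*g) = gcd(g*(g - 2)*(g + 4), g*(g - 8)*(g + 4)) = g^2 + 4*g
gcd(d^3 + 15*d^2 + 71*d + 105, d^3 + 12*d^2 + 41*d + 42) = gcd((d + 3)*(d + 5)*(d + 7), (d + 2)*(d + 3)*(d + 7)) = d^2 + 10*d + 21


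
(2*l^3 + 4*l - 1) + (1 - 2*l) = 2*l^3 + 2*l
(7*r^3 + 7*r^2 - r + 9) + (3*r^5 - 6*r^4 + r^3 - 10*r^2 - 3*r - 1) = 3*r^5 - 6*r^4 + 8*r^3 - 3*r^2 - 4*r + 8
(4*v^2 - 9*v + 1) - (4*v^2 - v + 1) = -8*v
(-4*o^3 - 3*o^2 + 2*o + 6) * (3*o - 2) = -12*o^4 - o^3 + 12*o^2 + 14*o - 12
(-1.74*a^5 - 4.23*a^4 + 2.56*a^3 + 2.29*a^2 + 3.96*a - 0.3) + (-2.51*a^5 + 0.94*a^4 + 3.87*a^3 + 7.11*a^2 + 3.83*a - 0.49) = -4.25*a^5 - 3.29*a^4 + 6.43*a^3 + 9.4*a^2 + 7.79*a - 0.79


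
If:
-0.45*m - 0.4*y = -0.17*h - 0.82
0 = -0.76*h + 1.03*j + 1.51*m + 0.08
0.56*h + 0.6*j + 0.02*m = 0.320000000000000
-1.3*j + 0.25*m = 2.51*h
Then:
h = -0.86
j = 1.38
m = -1.43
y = 3.29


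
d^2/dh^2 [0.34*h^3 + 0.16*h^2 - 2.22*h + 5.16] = 2.04*h + 0.32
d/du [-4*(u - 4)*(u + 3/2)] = 10 - 8*u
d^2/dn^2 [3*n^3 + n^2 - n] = 18*n + 2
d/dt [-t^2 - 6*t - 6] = -2*t - 6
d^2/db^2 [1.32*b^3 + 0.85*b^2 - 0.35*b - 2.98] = 7.92*b + 1.7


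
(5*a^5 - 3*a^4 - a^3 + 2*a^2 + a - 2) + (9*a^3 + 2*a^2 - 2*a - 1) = 5*a^5 - 3*a^4 + 8*a^3 + 4*a^2 - a - 3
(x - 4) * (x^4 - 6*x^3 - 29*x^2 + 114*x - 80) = x^5 - 10*x^4 - 5*x^3 + 230*x^2 - 536*x + 320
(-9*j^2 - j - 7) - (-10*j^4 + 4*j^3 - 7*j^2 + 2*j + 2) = 10*j^4 - 4*j^3 - 2*j^2 - 3*j - 9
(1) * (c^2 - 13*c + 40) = c^2 - 13*c + 40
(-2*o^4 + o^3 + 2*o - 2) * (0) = 0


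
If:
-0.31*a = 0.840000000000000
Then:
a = -2.71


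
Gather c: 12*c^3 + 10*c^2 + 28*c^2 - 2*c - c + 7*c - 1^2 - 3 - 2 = 12*c^3 + 38*c^2 + 4*c - 6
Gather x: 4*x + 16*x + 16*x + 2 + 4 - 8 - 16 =36*x - 18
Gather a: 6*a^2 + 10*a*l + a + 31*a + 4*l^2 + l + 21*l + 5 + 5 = 6*a^2 + a*(10*l + 32) + 4*l^2 + 22*l + 10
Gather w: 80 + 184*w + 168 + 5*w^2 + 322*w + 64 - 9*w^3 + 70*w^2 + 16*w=-9*w^3 + 75*w^2 + 522*w + 312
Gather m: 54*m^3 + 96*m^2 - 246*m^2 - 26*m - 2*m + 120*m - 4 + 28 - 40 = 54*m^3 - 150*m^2 + 92*m - 16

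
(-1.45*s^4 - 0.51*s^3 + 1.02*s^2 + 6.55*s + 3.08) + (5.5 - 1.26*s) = -1.45*s^4 - 0.51*s^3 + 1.02*s^2 + 5.29*s + 8.58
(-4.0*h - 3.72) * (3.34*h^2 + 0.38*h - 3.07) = -13.36*h^3 - 13.9448*h^2 + 10.8664*h + 11.4204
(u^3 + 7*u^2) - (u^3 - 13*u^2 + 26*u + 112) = 20*u^2 - 26*u - 112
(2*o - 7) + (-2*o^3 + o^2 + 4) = -2*o^3 + o^2 + 2*o - 3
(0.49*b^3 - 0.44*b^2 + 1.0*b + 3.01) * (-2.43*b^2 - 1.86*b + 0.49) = -1.1907*b^5 + 0.1578*b^4 - 1.3715*b^3 - 9.3899*b^2 - 5.1086*b + 1.4749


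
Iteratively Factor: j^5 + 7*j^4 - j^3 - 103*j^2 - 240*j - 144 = (j + 4)*(j^4 + 3*j^3 - 13*j^2 - 51*j - 36) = (j + 3)*(j + 4)*(j^3 - 13*j - 12) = (j + 3)^2*(j + 4)*(j^2 - 3*j - 4) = (j - 4)*(j + 3)^2*(j + 4)*(j + 1)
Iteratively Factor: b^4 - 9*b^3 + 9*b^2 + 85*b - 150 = (b - 5)*(b^3 - 4*b^2 - 11*b + 30) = (b - 5)*(b - 2)*(b^2 - 2*b - 15) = (b - 5)*(b - 2)*(b + 3)*(b - 5)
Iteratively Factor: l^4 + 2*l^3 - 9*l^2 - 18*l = (l + 2)*(l^3 - 9*l) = (l + 2)*(l + 3)*(l^2 - 3*l) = l*(l + 2)*(l + 3)*(l - 3)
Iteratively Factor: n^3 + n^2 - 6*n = (n - 2)*(n^2 + 3*n) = (n - 2)*(n + 3)*(n)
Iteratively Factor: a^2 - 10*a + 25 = (a - 5)*(a - 5)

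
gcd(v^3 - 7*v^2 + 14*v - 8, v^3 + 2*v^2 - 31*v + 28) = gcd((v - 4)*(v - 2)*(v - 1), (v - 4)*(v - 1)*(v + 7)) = v^2 - 5*v + 4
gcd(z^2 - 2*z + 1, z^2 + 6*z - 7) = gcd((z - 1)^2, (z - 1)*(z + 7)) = z - 1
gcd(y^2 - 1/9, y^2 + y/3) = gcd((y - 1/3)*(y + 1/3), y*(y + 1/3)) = y + 1/3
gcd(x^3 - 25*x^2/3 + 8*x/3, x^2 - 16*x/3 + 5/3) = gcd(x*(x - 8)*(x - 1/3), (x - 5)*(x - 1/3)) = x - 1/3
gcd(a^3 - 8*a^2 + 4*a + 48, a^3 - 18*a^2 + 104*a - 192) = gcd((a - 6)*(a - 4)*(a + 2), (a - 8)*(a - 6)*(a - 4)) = a^2 - 10*a + 24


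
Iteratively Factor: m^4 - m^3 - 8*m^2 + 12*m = (m + 3)*(m^3 - 4*m^2 + 4*m) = (m - 2)*(m + 3)*(m^2 - 2*m) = m*(m - 2)*(m + 3)*(m - 2)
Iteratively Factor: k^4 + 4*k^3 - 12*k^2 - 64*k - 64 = (k + 2)*(k^3 + 2*k^2 - 16*k - 32) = (k - 4)*(k + 2)*(k^2 + 6*k + 8) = (k - 4)*(k + 2)*(k + 4)*(k + 2)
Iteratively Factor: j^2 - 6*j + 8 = (j - 2)*(j - 4)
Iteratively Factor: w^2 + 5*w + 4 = (w + 1)*(w + 4)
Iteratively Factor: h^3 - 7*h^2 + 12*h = (h)*(h^2 - 7*h + 12) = h*(h - 3)*(h - 4)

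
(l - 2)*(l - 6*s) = l^2 - 6*l*s - 2*l + 12*s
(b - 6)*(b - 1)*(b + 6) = b^3 - b^2 - 36*b + 36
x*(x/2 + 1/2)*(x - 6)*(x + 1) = x^4/2 - 2*x^3 - 11*x^2/2 - 3*x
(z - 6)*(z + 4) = z^2 - 2*z - 24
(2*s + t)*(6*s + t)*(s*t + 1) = 12*s^3*t + 8*s^2*t^2 + 12*s^2 + s*t^3 + 8*s*t + t^2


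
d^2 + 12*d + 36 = (d + 6)^2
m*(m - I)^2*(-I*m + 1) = -I*m^4 - m^3 - I*m^2 - m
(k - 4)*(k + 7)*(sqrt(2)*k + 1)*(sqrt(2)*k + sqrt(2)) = 2*k^4 + sqrt(2)*k^3 + 8*k^3 - 50*k^2 + 4*sqrt(2)*k^2 - 56*k - 25*sqrt(2)*k - 28*sqrt(2)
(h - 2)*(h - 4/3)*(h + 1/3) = h^3 - 3*h^2 + 14*h/9 + 8/9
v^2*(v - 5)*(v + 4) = v^4 - v^3 - 20*v^2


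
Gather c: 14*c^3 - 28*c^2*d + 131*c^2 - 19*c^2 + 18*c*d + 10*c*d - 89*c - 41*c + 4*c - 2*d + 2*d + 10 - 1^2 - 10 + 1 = 14*c^3 + c^2*(112 - 28*d) + c*(28*d - 126)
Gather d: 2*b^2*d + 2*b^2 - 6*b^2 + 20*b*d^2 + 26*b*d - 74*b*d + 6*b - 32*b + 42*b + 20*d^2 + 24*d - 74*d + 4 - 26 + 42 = -4*b^2 + 16*b + d^2*(20*b + 20) + d*(2*b^2 - 48*b - 50) + 20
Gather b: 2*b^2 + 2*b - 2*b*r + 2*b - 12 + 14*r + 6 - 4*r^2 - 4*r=2*b^2 + b*(4 - 2*r) - 4*r^2 + 10*r - 6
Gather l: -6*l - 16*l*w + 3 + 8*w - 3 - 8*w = l*(-16*w - 6)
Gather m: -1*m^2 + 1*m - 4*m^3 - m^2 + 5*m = -4*m^3 - 2*m^2 + 6*m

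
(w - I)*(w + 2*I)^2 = w^3 + 3*I*w^2 + 4*I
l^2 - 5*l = l*(l - 5)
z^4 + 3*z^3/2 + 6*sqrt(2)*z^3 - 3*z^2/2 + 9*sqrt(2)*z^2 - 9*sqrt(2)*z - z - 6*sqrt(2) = (z - 1)*(z + 1/2)*(z + 2)*(z + 6*sqrt(2))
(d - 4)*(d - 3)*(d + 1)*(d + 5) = d^4 - d^3 - 25*d^2 + 37*d + 60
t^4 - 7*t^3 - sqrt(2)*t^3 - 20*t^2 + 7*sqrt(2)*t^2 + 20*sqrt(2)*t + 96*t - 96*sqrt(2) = (t - 8)*(t - 3)*(t + 4)*(t - sqrt(2))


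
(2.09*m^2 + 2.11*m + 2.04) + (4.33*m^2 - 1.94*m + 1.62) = 6.42*m^2 + 0.17*m + 3.66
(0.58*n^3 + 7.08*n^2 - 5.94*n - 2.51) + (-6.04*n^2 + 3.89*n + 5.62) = 0.58*n^3 + 1.04*n^2 - 2.05*n + 3.11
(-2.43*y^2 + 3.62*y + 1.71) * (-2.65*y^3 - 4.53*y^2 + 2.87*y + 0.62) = 6.4395*y^5 + 1.4149*y^4 - 27.9042*y^3 + 1.1365*y^2 + 7.1521*y + 1.0602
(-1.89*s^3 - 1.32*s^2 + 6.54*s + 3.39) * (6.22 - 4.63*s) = 8.7507*s^4 - 5.6442*s^3 - 38.4906*s^2 + 24.9831*s + 21.0858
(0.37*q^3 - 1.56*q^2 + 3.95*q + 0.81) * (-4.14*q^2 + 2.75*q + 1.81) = -1.5318*q^5 + 7.4759*q^4 - 19.9733*q^3 + 4.6855*q^2 + 9.377*q + 1.4661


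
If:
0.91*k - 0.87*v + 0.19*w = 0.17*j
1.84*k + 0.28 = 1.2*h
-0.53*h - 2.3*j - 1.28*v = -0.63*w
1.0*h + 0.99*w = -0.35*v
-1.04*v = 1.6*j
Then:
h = 0.00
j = 0.11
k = -0.15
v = -0.17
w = 0.06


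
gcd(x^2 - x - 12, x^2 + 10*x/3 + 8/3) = 1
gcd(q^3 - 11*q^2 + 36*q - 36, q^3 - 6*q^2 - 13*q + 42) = q - 2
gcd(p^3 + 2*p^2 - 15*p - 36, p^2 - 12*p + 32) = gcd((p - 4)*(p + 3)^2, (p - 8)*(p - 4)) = p - 4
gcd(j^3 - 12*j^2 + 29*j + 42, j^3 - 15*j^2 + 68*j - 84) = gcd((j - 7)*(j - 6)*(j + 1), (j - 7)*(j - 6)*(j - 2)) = j^2 - 13*j + 42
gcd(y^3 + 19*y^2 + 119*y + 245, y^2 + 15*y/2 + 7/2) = y + 7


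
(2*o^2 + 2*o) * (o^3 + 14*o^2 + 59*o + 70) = 2*o^5 + 30*o^4 + 146*o^3 + 258*o^2 + 140*o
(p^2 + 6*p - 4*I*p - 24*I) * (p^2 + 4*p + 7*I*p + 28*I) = p^4 + 10*p^3 + 3*I*p^3 + 52*p^2 + 30*I*p^2 + 280*p + 72*I*p + 672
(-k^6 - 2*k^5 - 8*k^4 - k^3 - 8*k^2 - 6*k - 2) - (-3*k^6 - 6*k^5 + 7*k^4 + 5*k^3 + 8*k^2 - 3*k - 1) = 2*k^6 + 4*k^5 - 15*k^4 - 6*k^3 - 16*k^2 - 3*k - 1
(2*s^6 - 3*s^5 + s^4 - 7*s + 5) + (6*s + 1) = 2*s^6 - 3*s^5 + s^4 - s + 6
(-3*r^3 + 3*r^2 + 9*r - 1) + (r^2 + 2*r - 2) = -3*r^3 + 4*r^2 + 11*r - 3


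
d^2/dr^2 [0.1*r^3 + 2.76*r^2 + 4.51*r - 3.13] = 0.6*r + 5.52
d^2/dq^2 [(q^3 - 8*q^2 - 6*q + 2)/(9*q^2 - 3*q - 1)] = 2*(-684*q^3 + 279*q^2 - 321*q + 46)/(729*q^6 - 729*q^5 + 135*q^3 - 9*q - 1)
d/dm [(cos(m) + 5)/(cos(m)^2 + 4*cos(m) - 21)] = (cos(m)^2 + 10*cos(m) + 41)*sin(m)/(cos(m)^2 + 4*cos(m) - 21)^2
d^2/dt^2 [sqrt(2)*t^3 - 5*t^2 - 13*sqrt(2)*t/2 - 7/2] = 6*sqrt(2)*t - 10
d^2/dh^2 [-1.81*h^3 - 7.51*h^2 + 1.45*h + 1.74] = -10.86*h - 15.02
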